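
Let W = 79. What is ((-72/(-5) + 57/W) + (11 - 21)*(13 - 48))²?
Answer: 20800273729/156025 ≈ 1.3331e+5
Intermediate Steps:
((-72/(-5) + 57/W) + (11 - 21)*(13 - 48))² = ((-72/(-5) + 57/79) + (11 - 21)*(13 - 48))² = ((-72*(-⅕) + 57*(1/79)) - 10*(-35))² = ((72/5 + 57/79) + 350)² = (5973/395 + 350)² = (144223/395)² = 20800273729/156025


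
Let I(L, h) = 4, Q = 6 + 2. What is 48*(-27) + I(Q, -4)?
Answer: -1292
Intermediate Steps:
Q = 8
48*(-27) + I(Q, -4) = 48*(-27) + 4 = -1296 + 4 = -1292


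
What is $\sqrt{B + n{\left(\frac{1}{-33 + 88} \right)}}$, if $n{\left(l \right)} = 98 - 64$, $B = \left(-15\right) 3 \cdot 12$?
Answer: $i \sqrt{506} \approx 22.494 i$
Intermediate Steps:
$B = -540$ ($B = \left(-45\right) 12 = -540$)
$n{\left(l \right)} = 34$ ($n{\left(l \right)} = 98 - 64 = 34$)
$\sqrt{B + n{\left(\frac{1}{-33 + 88} \right)}} = \sqrt{-540 + 34} = \sqrt{-506} = i \sqrt{506}$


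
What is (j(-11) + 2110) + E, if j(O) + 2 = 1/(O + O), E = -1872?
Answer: 5191/22 ≈ 235.95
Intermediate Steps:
j(O) = -2 + 1/(2*O) (j(O) = -2 + 1/(O + O) = -2 + 1/(2*O))
(j(-11) + 2110) + E = ((-2 + (1/2)/(-11)) + 2110) - 1872 = ((-2 + (1/2)*(-1/11)) + 2110) - 1872 = ((-2 - 1/22) + 2110) - 1872 = (-45/22 + 2110) - 1872 = 46375/22 - 1872 = 5191/22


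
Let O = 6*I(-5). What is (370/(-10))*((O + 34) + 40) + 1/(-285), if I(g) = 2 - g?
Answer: -1223221/285 ≈ -4292.0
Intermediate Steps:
O = 42 (O = 6*(2 - 1*(-5)) = 6*(2 + 5) = 6*7 = 42)
(370/(-10))*((O + 34) + 40) + 1/(-285) = (370/(-10))*((42 + 34) + 40) + 1/(-285) = (370*(-1/10))*(76 + 40) - 1/285 = -37*116 - 1/285 = -4292 - 1/285 = -1223221/285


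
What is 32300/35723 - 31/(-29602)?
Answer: 957252013/1057472246 ≈ 0.90523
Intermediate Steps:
32300/35723 - 31/(-29602) = 32300*(1/35723) - 31*(-1/29602) = 32300/35723 + 31/29602 = 957252013/1057472246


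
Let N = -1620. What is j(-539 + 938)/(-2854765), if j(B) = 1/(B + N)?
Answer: 1/3485668065 ≈ 2.8689e-10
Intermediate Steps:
j(B) = 1/(-1620 + B) (j(B) = 1/(B - 1620) = 1/(-1620 + B))
j(-539 + 938)/(-2854765) = 1/((-1620 + (-539 + 938))*(-2854765)) = -1/2854765/(-1620 + 399) = -1/2854765/(-1221) = -1/1221*(-1/2854765) = 1/3485668065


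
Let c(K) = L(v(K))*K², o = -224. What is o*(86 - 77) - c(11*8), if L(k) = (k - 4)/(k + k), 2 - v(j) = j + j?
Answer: -520000/87 ≈ -5977.0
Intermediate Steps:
v(j) = 2 - 2*j (v(j) = 2 - (j + j) = 2 - 2*j)
L(k) = (-4 + k)/(2*k) (L(k) = (-4 + k)/((2*k)) = (-4 + k)*(1/(2*k)) = (-4 + k)/(2*k))
c(K) = K²*(-2 - 2*K)/(2*(2 - 2*K)) (c(K) = ((-4 + (2 - 2*K))/(2*(2 - 2*K)))*K² = ((-2 - 2*K)/(2*(2 - 2*K)))*K² = K²*(-2 - 2*K)/(2*(2 - 2*K)))
o*(86 - 77) - c(11*8) = -224*(86 - 77) - (11*8)²*(1 + 11*8)/(2*(-1 + 11*8)) = -224*9 - 88²*(1 + 88)/(2*(-1 + 88)) = -2016 - 7744*89/(2*87) = -2016 - 1*344608/87 = -2016 - 344608/87 = -520000/87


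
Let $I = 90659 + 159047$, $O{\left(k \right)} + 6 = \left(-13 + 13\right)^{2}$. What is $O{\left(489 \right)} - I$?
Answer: $-249712$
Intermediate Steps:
$O{\left(k \right)} = -6$ ($O{\left(k \right)} = -6 + \left(-13 + 13\right)^{2} = -6 + 0^{2} = -6 + 0 = -6$)
$I = 249706$
$O{\left(489 \right)} - I = -6 - 249706 = -249712$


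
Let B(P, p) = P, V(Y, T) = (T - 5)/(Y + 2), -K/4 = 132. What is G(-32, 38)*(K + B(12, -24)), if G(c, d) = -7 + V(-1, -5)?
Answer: 8772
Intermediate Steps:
K = -528 (K = -4*132 = -528)
V(Y, T) = (-5 + T)/(2 + Y)
G(c, d) = -17 (G(c, d) = -7 + (-5 - 5)/(2 - 1) = -7 - 10/1 = -7 + 1*(-10) = -7 - 10 = -17)
G(-32, 38)*(K + B(12, -24)) = -17*(-528 + 12) = -17*(-516) = 8772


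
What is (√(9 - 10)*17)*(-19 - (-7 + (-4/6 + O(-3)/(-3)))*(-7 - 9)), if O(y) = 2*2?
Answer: -2771*I ≈ -2771.0*I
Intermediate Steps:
O(y) = 4
(√(9 - 10)*17)*(-19 - (-7 + (-4/6 + O(-3)/(-3)))*(-7 - 9)) = (√(9 - 10)*17)*(-19 - (-7 + (-4/6 + 4/(-3)))*(-7 - 9)) = (√(-1)*17)*(-19 - (-7 + (-4*⅙ + 4*(-⅓)))*(-16)) = (I*17)*(-19 - (-7 + (-⅔ - 4/3))*(-16)) = (17*I)*(-19 - (-7 - 2)*(-16)) = (17*I)*(-19 - (-9)*(-16)) = (17*I)*(-19 - 1*144) = (17*I)*(-19 - 144) = (17*I)*(-163) = -2771*I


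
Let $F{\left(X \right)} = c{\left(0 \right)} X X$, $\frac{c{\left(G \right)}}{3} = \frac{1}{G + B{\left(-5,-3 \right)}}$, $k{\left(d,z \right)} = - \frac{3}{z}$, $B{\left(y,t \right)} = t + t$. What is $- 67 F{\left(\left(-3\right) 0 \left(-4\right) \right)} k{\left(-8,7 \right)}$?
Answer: $0$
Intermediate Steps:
$B{\left(y,t \right)} = 2 t$
$c{\left(G \right)} = \frac{3}{-6 + G}$ ($c{\left(G \right)} = \frac{3}{G + 2 \left(-3\right)} = \frac{3}{G - 6} = \frac{3}{-6 + G}$)
$F{\left(X \right)} = - \frac{X^{2}}{2}$ ($F{\left(X \right)} = \frac{3}{-6 + 0} X X = \frac{3}{-6} X X = 3 \left(- \frac{1}{6}\right) X X = - \frac{X}{2} X = - \frac{X^{2}}{2}$)
$- 67 F{\left(\left(-3\right) 0 \left(-4\right) \right)} k{\left(-8,7 \right)} = - 67 \left(- \frac{\left(\left(-3\right) 0 \left(-4\right)\right)^{2}}{2}\right) \left(- \frac{3}{7}\right) = - 67 \left(- \frac{\left(0 \left(-4\right)\right)^{2}}{2}\right) \left(\left(-3\right) \frac{1}{7}\right) = - 67 \left(- \frac{0^{2}}{2}\right) \left(- \frac{3}{7}\right) = - 67 \left(\left(- \frac{1}{2}\right) 0\right) \left(- \frac{3}{7}\right) = \left(-67\right) 0 \left(- \frac{3}{7}\right) = 0 \left(- \frac{3}{7}\right) = 0$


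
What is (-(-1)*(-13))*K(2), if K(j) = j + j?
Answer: -52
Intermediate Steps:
K(j) = 2*j
(-(-1)*(-13))*K(2) = (-(-1)*(-13))*(2*2) = -1*13*4 = -13*4 = -52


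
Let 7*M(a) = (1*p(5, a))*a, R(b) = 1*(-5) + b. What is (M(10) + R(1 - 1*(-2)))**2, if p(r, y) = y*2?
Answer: 34596/49 ≈ 706.04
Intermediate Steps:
R(b) = -5 + b
p(r, y) = 2*y
M(a) = 2*a**2/7 (M(a) = ((1*(2*a))*a)/7 = ((2*a)*a)/7 = (2*a**2)/7 = 2*a**2/7)
(M(10) + R(1 - 1*(-2)))**2 = ((2/7)*10**2 + (-5 + (1 - 1*(-2))))**2 = ((2/7)*100 + (-5 + (1 + 2)))**2 = (200/7 + (-5 + 3))**2 = (200/7 - 2)**2 = (186/7)**2 = 34596/49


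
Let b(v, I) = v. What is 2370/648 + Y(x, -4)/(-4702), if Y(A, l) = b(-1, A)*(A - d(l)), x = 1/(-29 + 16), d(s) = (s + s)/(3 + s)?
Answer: 12066715/3300804 ≈ 3.6557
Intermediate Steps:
d(s) = 2*s/(3 + s) (d(s) = (2*s)/(3 + s) = 2*s/(3 + s))
x = -1/13 (x = 1/(-13) = -1/13 ≈ -0.076923)
Y(A, l) = -A + 2*l/(3 + l) (Y(A, l) = -(A - 2*l/(3 + l)) = -A + 2*l/(3 + l))
2370/648 + Y(x, -4)/(-4702) = 2370/648 + ((2*(-4) - 1*(-1/13)*(3 - 4))/(3 - 4))/(-4702) = 2370*(1/648) + ((-8 - 1*(-1/13)*(-1))/(-1))*(-1/4702) = 395/108 - (-8 - 1/13)*(-1/4702) = 395/108 - 1*(-105/13)*(-1/4702) = 395/108 + (105/13)*(-1/4702) = 395/108 - 105/61126 = 12066715/3300804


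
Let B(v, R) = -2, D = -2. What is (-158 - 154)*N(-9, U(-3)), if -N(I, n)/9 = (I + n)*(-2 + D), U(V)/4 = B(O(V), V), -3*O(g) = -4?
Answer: 190944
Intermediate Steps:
O(g) = 4/3 (O(g) = -⅓*(-4) = 4/3)
U(V) = -8 (U(V) = 4*(-2) = -8)
N(I, n) = 36*I + 36*n (N(I, n) = -9*(I + n)*(-2 - 2) = -9*(I + n)*(-4) = -9*(-4*I - 4*n) = 36*I + 36*n)
(-158 - 154)*N(-9, U(-3)) = (-158 - 154)*(36*(-9) + 36*(-8)) = -312*(-324 - 288) = -312*(-612) = 190944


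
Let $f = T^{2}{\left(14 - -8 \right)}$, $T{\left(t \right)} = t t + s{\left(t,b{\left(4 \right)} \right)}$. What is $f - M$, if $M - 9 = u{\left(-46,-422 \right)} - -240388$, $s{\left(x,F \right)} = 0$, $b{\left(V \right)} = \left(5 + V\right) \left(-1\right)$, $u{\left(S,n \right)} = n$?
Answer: $-5719$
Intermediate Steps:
$b{\left(V \right)} = -5 - V$
$T{\left(t \right)} = t^{2}$ ($T{\left(t \right)} = t t + 0 = t^{2} + 0 = t^{2}$)
$M = 239975$ ($M = 9 - -239966 = 9 + \left(-422 + 240388\right) = 9 + 239966 = 239975$)
$f = 234256$ ($f = \left(\left(14 - -8\right)^{2}\right)^{2} = \left(\left(14 + 8\right)^{2}\right)^{2} = \left(22^{2}\right)^{2} = 484^{2} = 234256$)
$f - M = 234256 - 239975 = -5719$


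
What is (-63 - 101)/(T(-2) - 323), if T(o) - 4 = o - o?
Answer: 164/319 ≈ 0.51411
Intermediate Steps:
T(o) = 4 (T(o) = 4 + (o - o) = 4 + 0 = 4)
(-63 - 101)/(T(-2) - 323) = (-63 - 101)/(4 - 323) = -164/(-319) = -164*(-1/319) = 164/319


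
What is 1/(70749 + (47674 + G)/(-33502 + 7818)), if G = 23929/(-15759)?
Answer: 404754156/28635200512207 ≈ 1.4135e-5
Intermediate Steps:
G = -23929/15759 (G = 23929*(-1/15759) = -23929/15759 ≈ -1.5184)
1/(70749 + (47674 + G)/(-33502 + 7818)) = 1/(70749 + (47674 - 23929/15759)/(-33502 + 7818)) = 1/(70749 + (751270637/15759)/(-25684)) = 1/(70749 + (751270637/15759)*(-1/25684)) = 1/(70749 - 751270637/404754156) = 1/(28635200512207/404754156) = 404754156/28635200512207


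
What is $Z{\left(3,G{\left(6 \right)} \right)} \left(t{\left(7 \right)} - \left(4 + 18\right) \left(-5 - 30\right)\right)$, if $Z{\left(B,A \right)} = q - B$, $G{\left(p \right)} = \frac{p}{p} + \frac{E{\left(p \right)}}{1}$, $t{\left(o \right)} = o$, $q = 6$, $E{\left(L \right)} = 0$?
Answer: $2331$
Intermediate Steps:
$G{\left(p \right)} = 1$ ($G{\left(p \right)} = \frac{p}{p} + \frac{0}{1} = 1 + 0 \cdot 1 = 1 + 0 = 1$)
$Z{\left(B,A \right)} = 6 - B$
$Z{\left(3,G{\left(6 \right)} \right)} \left(t{\left(7 \right)} - \left(4 + 18\right) \left(-5 - 30\right)\right) = \left(6 - 3\right) \left(7 - \left(4 + 18\right) \left(-5 - 30\right)\right) = \left(6 - 3\right) \left(7 - 22 \left(-35\right)\right) = 3 \left(7 - -770\right) = 3 \left(7 + 770\right) = 3 \cdot 777 = 2331$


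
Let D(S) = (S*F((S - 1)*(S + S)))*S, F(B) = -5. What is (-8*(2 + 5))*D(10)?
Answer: 28000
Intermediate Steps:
D(S) = -5*S² (D(S) = (S*(-5))*S = (-5*S)*S = -5*S²)
(-8*(2 + 5))*D(10) = (-8*(2 + 5))*(-5*10²) = (-8*7)*(-5*100) = -56*(-500) = 28000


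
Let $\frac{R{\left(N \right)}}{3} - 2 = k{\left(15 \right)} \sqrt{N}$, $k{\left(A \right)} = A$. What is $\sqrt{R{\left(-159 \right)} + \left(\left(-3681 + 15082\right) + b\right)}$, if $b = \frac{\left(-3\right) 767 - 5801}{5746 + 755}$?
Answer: $\frac{\sqrt{482041381305 + 1901835045 i \sqrt{159}}}{6501} \approx 106.83 + 2.6557 i$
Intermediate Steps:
$b = - \frac{8102}{6501}$ ($b = \frac{-2301 - 5801}{6501} = \left(-8102\right) \frac{1}{6501} = - \frac{8102}{6501} \approx -1.2463$)
$R{\left(N \right)} = 6 + 45 \sqrt{N}$ ($R{\left(N \right)} = 6 + 3 \cdot 15 \sqrt{N} = 6 + 45 \sqrt{N}$)
$\sqrt{R{\left(-159 \right)} + \left(\left(-3681 + 15082\right) + b\right)} = \sqrt{\left(6 + 45 \sqrt{-159}\right) + \left(\left(-3681 + 15082\right) - \frac{8102}{6501}\right)} = \sqrt{\left(6 + 45 i \sqrt{159}\right) + \left(11401 - \frac{8102}{6501}\right)} = \sqrt{\left(6 + 45 i \sqrt{159}\right) + \frac{74109799}{6501}} = \sqrt{\frac{74148805}{6501} + 45 i \sqrt{159}}$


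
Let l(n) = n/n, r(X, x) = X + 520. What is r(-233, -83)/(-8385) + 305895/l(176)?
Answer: 2564929288/8385 ≈ 3.0590e+5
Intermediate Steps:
r(X, x) = 520 + X
l(n) = 1
r(-233, -83)/(-8385) + 305895/l(176) = (520 - 233)/(-8385) + 305895/1 = 287*(-1/8385) + 305895*1 = -287/8385 + 305895 = 2564929288/8385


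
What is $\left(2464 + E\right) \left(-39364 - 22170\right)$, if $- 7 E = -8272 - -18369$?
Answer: $- \frac{440029634}{7} \approx -6.2861 \cdot 10^{7}$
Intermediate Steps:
$E = - \frac{10097}{7}$ ($E = - \frac{-8272 - -18369}{7} = - \frac{-8272 + 18369}{7} = \left(- \frac{1}{7}\right) 10097 = - \frac{10097}{7} \approx -1442.4$)
$\left(2464 + E\right) \left(-39364 - 22170\right) = \left(2464 - \frac{10097}{7}\right) \left(-39364 - 22170\right) = \frac{7151}{7} \left(-61534\right) = - \frac{440029634}{7}$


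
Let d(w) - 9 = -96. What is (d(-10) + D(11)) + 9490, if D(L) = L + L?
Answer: 9425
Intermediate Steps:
d(w) = -87 (d(w) = 9 - 96 = -87)
D(L) = 2*L
(d(-10) + D(11)) + 9490 = (-87 + 2*11) + 9490 = (-87 + 22) + 9490 = -65 + 9490 = 9425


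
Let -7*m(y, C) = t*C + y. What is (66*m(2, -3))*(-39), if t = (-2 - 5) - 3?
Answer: 82368/7 ≈ 11767.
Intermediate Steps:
t = -10 (t = -7 - 3 = -10)
m(y, C) = -y/7 + 10*C/7 (m(y, C) = -(-10*C + y)/7 = -(y - 10*C)/7 = -y/7 + 10*C/7)
(66*m(2, -3))*(-39) = (66*(-⅐*2 + (10/7)*(-3)))*(-39) = (66*(-2/7 - 30/7))*(-39) = (66*(-32/7))*(-39) = -2112/7*(-39) = 82368/7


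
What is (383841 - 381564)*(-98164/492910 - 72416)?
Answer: -3694398212934/22405 ≈ -1.6489e+8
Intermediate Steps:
(383841 - 381564)*(-98164/492910 - 72416) = 2277*(-98164*1/492910 - 72416) = 2277*(-4462/22405 - 72416) = 2277*(-1622484942/22405) = -3694398212934/22405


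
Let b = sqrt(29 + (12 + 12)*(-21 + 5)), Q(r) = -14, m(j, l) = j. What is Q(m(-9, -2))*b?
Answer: -14*I*sqrt(355) ≈ -263.78*I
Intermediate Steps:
b = I*sqrt(355) (b = sqrt(29 + 24*(-16)) = sqrt(29 - 384) = sqrt(-355) = I*sqrt(355) ≈ 18.841*I)
Q(m(-9, -2))*b = -14*I*sqrt(355)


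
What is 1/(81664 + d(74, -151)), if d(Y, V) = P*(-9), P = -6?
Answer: 1/81718 ≈ 1.2237e-5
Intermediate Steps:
d(Y, V) = 54 (d(Y, V) = -6*(-9) = 54)
1/(81664 + d(74, -151)) = 1/(81664 + 54) = 1/81718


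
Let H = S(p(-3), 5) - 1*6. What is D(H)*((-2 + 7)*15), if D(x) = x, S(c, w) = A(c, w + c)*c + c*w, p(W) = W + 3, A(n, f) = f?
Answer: -450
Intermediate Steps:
p(W) = 3 + W
S(c, w) = c*w + c*(c + w) (S(c, w) = (w + c)*c + c*w = (c + w)*c + c*w = c*(c + w) + c*w = c*w + c*(c + w))
H = -6 (H = (3 - 3)*((3 - 3) + 2*5) - 1*6 = 0*(0 + 10) - 6 = 0*10 - 6 = 0 - 6 = -6)
D(H)*((-2 + 7)*15) = -6*(-2 + 7)*15 = -30*15 = -6*75 = -450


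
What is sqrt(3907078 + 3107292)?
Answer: 11*sqrt(57970) ≈ 2648.5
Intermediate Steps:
sqrt(3907078 + 3107292) = sqrt(7014370) = 11*sqrt(57970)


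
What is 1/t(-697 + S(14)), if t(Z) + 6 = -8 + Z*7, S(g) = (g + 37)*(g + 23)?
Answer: 1/8316 ≈ 0.00012025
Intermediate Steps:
S(g) = (23 + g)*(37 + g) (S(g) = (37 + g)*(23 + g) = (23 + g)*(37 + g))
t(Z) = -14 + 7*Z (t(Z) = -6 + (-8 + Z*7) = -6 + (-8 + 7*Z) = -14 + 7*Z)
1/t(-697 + S(14)) = 1/(-14 + 7*(-697 + (851 + 14**2 + 60*14))) = 1/(-14 + 7*(-697 + (851 + 196 + 840))) = 1/(-14 + 7*(-697 + 1887)) = 1/(-14 + 7*1190) = 1/(-14 + 8330) = 1/8316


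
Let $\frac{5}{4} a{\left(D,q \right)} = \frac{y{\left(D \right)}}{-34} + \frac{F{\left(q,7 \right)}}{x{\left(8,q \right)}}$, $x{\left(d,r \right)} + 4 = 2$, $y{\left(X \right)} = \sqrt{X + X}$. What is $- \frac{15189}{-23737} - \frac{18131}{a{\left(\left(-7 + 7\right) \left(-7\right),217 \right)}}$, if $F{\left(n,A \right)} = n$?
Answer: $0$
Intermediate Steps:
$y{\left(X \right)} = \sqrt{2} \sqrt{X}$ ($y{\left(X \right)} = \sqrt{2 X} = \sqrt{2} \sqrt{X}$)
$x{\left(d,r \right)} = -2$ ($x{\left(d,r \right)} = -4 + 2 = -2$)
$a{\left(D,q \right)} = - \frac{2 q}{5} - \frac{2 \sqrt{2} \sqrt{D}}{85}$ ($a{\left(D,q \right)} = \frac{4 \left(\frac{\sqrt{2} \sqrt{D}}{-34} + \frac{q}{-2}\right)}{5} = \frac{4 \left(\sqrt{2} \sqrt{D} \left(- \frac{1}{34}\right) + q \left(- \frac{1}{2}\right)\right)}{5} = \frac{4 \left(- \frac{\sqrt{2} \sqrt{D}}{34} - \frac{q}{2}\right)}{5} = \frac{4 \left(- \frac{q}{2} - \frac{\sqrt{2} \sqrt{D}}{34}\right)}{5} = - \frac{2 q}{5} - \frac{2 \sqrt{2} \sqrt{D}}{85}$)
$- \frac{15189}{-23737} - \frac{18131}{a{\left(\left(-7 + 7\right) \left(-7\right),217 \right)}} = - \frac{15189}{-23737} - \frac{18131}{\left(- \frac{2}{5}\right) 217 - \frac{2 \sqrt{2} \sqrt{\left(-7 + 7\right) \left(-7\right)}}{85}} = \left(-15189\right) \left(- \frac{1}{23737}\right) - \frac{18131}{- \frac{434}{5} - \frac{2 \sqrt{2} \sqrt{0 \left(-7\right)}}{85}} = \frac{15189}{23737} - \frac{18131}{- \frac{434}{5} - \frac{2 \sqrt{2} \sqrt{0}}{85}} = \frac{15189}{23737} - \frac{18131}{- \frac{434}{5} - \frac{2}{85} \sqrt{2} \cdot 0} = \frac{15189}{23737} - \frac{18131}{- \frac{434}{5} + 0} = \frac{15189}{23737} - \frac{18131}{- \frac{434}{5}} = \frac{15189}{23737} - - \frac{90655}{434} = \frac{15189}{23737} + \frac{90655}{434} = \frac{308352823}{1471694}$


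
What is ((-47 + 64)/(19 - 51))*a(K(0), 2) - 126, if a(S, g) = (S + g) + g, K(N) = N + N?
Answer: -1025/8 ≈ -128.13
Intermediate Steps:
K(N) = 2*N
a(S, g) = S + 2*g
((-47 + 64)/(19 - 51))*a(K(0), 2) - 126 = ((-47 + 64)/(19 - 51))*(2*0 + 2*2) - 126 = (17/(-32))*(0 + 4) - 126 = (17*(-1/32))*4 - 126 = -17/32*4 - 126 = -17/8 - 126 = -1025/8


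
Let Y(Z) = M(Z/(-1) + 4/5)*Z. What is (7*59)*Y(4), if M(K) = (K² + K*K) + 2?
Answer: 928424/25 ≈ 37137.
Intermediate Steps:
M(K) = 2 + 2*K² (M(K) = (K² + K²) + 2 = 2*K² + 2 = 2 + 2*K²)
Y(Z) = Z*(2 + 2*(⅘ - Z)²) (Y(Z) = (2 + 2*(Z/(-1) + 4/5)²)*Z = (2 + 2*(Z*(-1) + 4*(⅕))²)*Z = (2 + 2*(-Z + ⅘)²)*Z = (2 + 2*(⅘ - Z)²)*Z = Z*(2 + 2*(⅘ - Z)²))
(7*59)*Y(4) = (7*59)*((2/25)*4*(25 + (-4 + 5*4)²)) = 413*((2/25)*4*(25 + (-4 + 20)²)) = 413*((2/25)*4*(25 + 16²)) = 413*((2/25)*4*(25 + 256)) = 413*((2/25)*4*281) = 413*(2248/25) = 928424/25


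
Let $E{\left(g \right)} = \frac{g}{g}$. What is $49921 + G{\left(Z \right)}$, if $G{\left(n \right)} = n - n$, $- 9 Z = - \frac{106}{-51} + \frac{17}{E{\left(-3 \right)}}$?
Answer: $49921$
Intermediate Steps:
$E{\left(g \right)} = 1$
$Z = - \frac{973}{459}$ ($Z = - \frac{- \frac{106}{-51} + \frac{17}{1}}{9} = - \frac{\left(-106\right) \left(- \frac{1}{51}\right) + 17 \cdot 1}{9} = - \frac{\frac{106}{51} + 17}{9} = \left(- \frac{1}{9}\right) \frac{973}{51} = - \frac{973}{459} \approx -2.1198$)
$G{\left(n \right)} = 0$
$49921 + G{\left(Z \right)} = 49921 + 0 = 49921$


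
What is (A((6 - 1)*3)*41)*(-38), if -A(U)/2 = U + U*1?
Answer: 93480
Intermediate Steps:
A(U) = -4*U (A(U) = -2*(U + U*1) = -2*(U + U) = -4*U)
(A((6 - 1)*3)*41)*(-38) = (-4*(6 - 1)*3*41)*(-38) = (-20*3*41)*(-38) = (-4*15*41)*(-38) = -60*41*(-38) = -2460*(-38) = 93480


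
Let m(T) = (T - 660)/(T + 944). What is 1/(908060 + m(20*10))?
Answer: 286/259705045 ≈ 1.1012e-6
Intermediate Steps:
m(T) = (-660 + T)/(944 + T)
1/(908060 + m(20*10)) = 1/(908060 + (-660 + 20*10)/(944 + 20*10)) = 1/(908060 + (-660 + 200)/(944 + 200)) = 1/(908060 - 460/1144) = 1/(908060 + (1/1144)*(-460)) = 1/(908060 - 115/286) = 1/(259705045/286) = 286/259705045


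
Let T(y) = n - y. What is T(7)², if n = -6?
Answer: 169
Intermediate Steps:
T(y) = -6 - y
T(7)² = (-6 - 1*7)² = (-6 - 7)² = (-13)² = 169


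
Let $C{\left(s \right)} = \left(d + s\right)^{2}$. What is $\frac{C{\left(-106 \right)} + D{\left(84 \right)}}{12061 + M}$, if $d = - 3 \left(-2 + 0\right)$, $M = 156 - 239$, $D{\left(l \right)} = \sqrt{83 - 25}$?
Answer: $\frac{5000}{5989} + \frac{\sqrt{58}}{11978} \approx 0.8355$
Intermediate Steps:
$D{\left(l \right)} = \sqrt{58}$
$M = -83$ ($M = 156 - 239 = -83$)
$d = 6$ ($d = \left(-3\right) \left(-2\right) = 6$)
$C{\left(s \right)} = \left(6 + s\right)^{2}$
$\frac{C{\left(-106 \right)} + D{\left(84 \right)}}{12061 + M} = \frac{\left(6 - 106\right)^{2} + \sqrt{58}}{12061 - 83} = \frac{\left(-100\right)^{2} + \sqrt{58}}{11978} = \left(10000 + \sqrt{58}\right) \frac{1}{11978} = \frac{5000}{5989} + \frac{\sqrt{58}}{11978}$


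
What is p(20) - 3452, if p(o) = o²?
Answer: -3052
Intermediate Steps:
p(20) - 3452 = 20² - 3452 = 400 - 3452 = -3052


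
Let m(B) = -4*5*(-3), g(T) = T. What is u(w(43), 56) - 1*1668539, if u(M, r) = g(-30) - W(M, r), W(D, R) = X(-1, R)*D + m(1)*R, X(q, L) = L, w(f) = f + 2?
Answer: -1674449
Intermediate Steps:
w(f) = 2 + f
m(B) = 60 (m(B) = -20*(-3) = 60)
W(D, R) = 60*R + D*R (W(D, R) = R*D + 60*R = D*R + 60*R = 60*R + D*R)
u(M, r) = -30 - r*(60 + M)
u(w(43), 56) - 1*1668539 = (-30 - 60*56 - 1*(2 + 43)*56) - 1*1668539 = (-30 - 3360 - 1*45*56) - 1668539 = (-30 - 3360 - 2520) - 1668539 = -5910 - 1668539 = -1674449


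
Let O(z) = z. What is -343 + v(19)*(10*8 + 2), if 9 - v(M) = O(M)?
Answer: -1163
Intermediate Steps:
v(M) = 9 - M
-343 + v(19)*(10*8 + 2) = -343 + (9 - 1*19)*(10*8 + 2) = -343 + (9 - 19)*(80 + 2) = -343 - 10*82 = -343 - 820 = -1163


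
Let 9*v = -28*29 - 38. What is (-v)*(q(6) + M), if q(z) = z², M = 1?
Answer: 31450/9 ≈ 3494.4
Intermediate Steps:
v = -850/9 (v = (-28*29 - 38)/9 = (-812 - 38)/9 = (⅑)*(-850) = -850/9 ≈ -94.444)
(-v)*(q(6) + M) = (-1*(-850/9))*(6² + 1) = 850*(36 + 1)/9 = (850/9)*37 = 31450/9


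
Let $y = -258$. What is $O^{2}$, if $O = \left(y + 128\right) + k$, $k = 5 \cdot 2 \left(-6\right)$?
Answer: $36100$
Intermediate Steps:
$k = -60$ ($k = 10 \left(-6\right) = -60$)
$O = -190$ ($O = \left(-258 + 128\right) - 60 = -130 - 60 = -190$)
$O^{2} = \left(-190\right)^{2} = 36100$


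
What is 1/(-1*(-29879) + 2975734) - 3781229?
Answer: -11364911038376/3005613 ≈ -3.7812e+6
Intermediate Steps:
1/(-1*(-29879) + 2975734) - 3781229 = 1/(29879 + 2975734) - 3781229 = 1/3005613 - 3781229 = -11364911038376/3005613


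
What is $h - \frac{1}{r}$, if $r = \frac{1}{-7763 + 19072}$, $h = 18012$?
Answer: $6703$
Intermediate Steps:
$r = \frac{1}{11309} \approx 8.8425 \cdot 10^{-5}$
$h - \frac{1}{r} = 18012 - \frac{1}{\frac{1}{11309}} = 18012 - 11309 = 6703$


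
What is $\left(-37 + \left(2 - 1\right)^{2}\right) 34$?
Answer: $-1224$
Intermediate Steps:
$\left(-37 + \left(2 - 1\right)^{2}\right) 34 = \left(-37 + 1^{2}\right) 34 = \left(-37 + 1\right) 34 = \left(-36\right) 34 = -1224$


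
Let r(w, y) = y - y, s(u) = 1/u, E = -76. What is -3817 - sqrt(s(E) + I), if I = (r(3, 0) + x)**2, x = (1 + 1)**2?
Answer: -3817 - 9*sqrt(285)/38 ≈ -3821.0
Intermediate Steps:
r(w, y) = 0
x = 4 (x = 2**2 = 4)
I = 16 (I = (0 + 4)**2 = 4**2 = 16)
-3817 - sqrt(s(E) + I) = -3817 - sqrt(1/(-76) + 16) = -3817 - sqrt(-1/76 + 16) = -3817 - sqrt(1215/76) = -3817 - 9*sqrt(285)/38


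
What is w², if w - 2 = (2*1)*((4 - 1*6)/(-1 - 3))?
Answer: 9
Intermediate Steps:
w = 3 (w = 2 + (2*1)*((4 - 1*6)/(-1 - 3)) = 2 + 2*((4 - 6)/(-4)) = 2 + 2*(-2*(-¼)) = 2 + 2*(½) = 2 + 1 = 3)
w² = 3² = 9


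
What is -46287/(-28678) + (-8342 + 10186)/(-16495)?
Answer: 710621833/473043610 ≈ 1.5022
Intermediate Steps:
-46287/(-28678) + (-8342 + 10186)/(-16495) = -46287*(-1/28678) + 1844*(-1/16495) = 46287/28678 - 1844/16495 = 710621833/473043610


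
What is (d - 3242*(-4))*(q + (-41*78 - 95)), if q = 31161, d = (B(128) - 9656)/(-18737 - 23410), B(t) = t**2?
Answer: 15231410569024/42147 ≈ 3.6139e+8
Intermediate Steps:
d = -6728/42147 (d = (128**2 - 9656)/(-18737 - 23410) = (16384 - 9656)/(-42147) = 6728*(-1/42147) = -6728/42147 ≈ -0.15963)
(d - 3242*(-4))*(q + (-41*78 - 95)) = (-6728/42147 - 3242*(-4))*(31161 + (-41*78 - 95)) = (-6728/42147 + 12968)*(31161 + (-3198 - 95)) = 546555568*(31161 - 3293)/42147 = (546555568/42147)*27868 = 15231410569024/42147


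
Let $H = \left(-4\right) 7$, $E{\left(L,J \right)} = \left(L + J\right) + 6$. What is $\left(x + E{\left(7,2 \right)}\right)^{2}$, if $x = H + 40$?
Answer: $729$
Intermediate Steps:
$E{\left(L,J \right)} = 6 + J + L$ ($E{\left(L,J \right)} = \left(J + L\right) + 6 = 6 + J + L$)
$H = -28$
$x = 12$ ($x = -28 + 40 = 12$)
$\left(x + E{\left(7,2 \right)}\right)^{2} = \left(12 + \left(6 + 2 + 7\right)\right)^{2} = \left(12 + 15\right)^{2} = 27^{2} = 729$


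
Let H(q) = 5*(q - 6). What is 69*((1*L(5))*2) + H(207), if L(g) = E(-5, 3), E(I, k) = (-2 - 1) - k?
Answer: 177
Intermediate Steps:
H(q) = -30 + 5*q (H(q) = 5*(-6 + q) = -30 + 5*q)
E(I, k) = -3 - k
L(g) = -6 (L(g) = -3 - 1*3 = -3 - 3 = -6)
69*((1*L(5))*2) + H(207) = 69*((1*(-6))*2) + (-30 + 5*207) = 69*(-6*2) + (-30 + 1035) = 69*(-12) + 1005 = -828 + 1005 = 177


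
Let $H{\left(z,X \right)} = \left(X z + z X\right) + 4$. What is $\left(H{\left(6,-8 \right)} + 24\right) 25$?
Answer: $-1700$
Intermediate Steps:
$H{\left(z,X \right)} = 4 + 2 X z$ ($H{\left(z,X \right)} = \left(X z + X z\right) + 4 = 2 X z + 4 = 4 + 2 X z$)
$\left(H{\left(6,-8 \right)} + 24\right) 25 = \left(\left(4 + 2 \left(-8\right) 6\right) + 24\right) 25 = \left(\left(4 - 96\right) + 24\right) 25 = \left(-92 + 24\right) 25 = \left(-68\right) 25 = -1700$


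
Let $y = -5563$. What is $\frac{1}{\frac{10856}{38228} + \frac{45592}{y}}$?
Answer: $- \frac{53165591}{420624762} \approx -0.1264$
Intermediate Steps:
$\frac{1}{\frac{10856}{38228} + \frac{45592}{y}} = \frac{1}{\frac{10856}{38228} + \frac{45592}{-5563}} = \frac{1}{10856 \cdot \frac{1}{38228} + 45592 \left(- \frac{1}{5563}\right)} = \frac{1}{\frac{2714}{9557} - \frac{45592}{5563}} = \frac{1}{- \frac{420624762}{53165591}} = - \frac{53165591}{420624762}$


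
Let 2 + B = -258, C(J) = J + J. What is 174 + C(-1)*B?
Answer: 694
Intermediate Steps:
C(J) = 2*J
B = -260 (B = -2 - 258 = -260)
174 + C(-1)*B = 174 + (2*(-1))*(-260) = 174 - 2*(-260) = 174 + 520 = 694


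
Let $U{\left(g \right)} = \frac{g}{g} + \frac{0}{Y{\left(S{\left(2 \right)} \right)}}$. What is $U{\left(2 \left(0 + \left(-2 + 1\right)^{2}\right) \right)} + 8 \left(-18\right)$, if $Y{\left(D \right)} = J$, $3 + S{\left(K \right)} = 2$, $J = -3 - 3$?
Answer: $-143$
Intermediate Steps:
$J = -6$
$S{\left(K \right)} = -1$ ($S{\left(K \right)} = -3 + 2 = -1$)
$Y{\left(D \right)} = -6$
$U{\left(g \right)} = 1$ ($U{\left(g \right)} = \frac{g}{g} + \frac{0}{-6} = 1 + 0 \left(- \frac{1}{6}\right) = 1 + 0 = 1$)
$U{\left(2 \left(0 + \left(-2 + 1\right)^{2}\right) \right)} + 8 \left(-18\right) = 1 + 8 \left(-18\right) = 1 - 144 = -143$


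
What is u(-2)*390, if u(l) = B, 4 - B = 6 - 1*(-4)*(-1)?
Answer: 780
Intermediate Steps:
B = 2 (B = 4 - (6 - 1*(-4)*(-1)) = 4 - (6 + 4*(-1)) = 4 - (6 - 4) = 4 - 1*2 = 4 - 2 = 2)
u(l) = 2
u(-2)*390 = 2*390 = 780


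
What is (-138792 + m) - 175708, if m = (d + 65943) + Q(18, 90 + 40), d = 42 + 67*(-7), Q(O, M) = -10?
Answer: -248994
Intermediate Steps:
d = -427 (d = 42 - 469 = -427)
m = 65506 (m = (-427 + 65943) - 10 = 65516 - 10 = 65506)
(-138792 + m) - 175708 = (-138792 + 65506) - 175708 = -73286 - 175708 = -248994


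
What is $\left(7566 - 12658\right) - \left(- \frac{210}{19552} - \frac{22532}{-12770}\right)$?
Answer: $- \frac{317950883911}{62419760} \approx -5093.8$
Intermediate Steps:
$\left(7566 - 12658\right) - \left(- \frac{210}{19552} - \frac{22532}{-12770}\right) = -5092 - \left(\left(-210\right) \frac{1}{19552} - - \frac{11266}{6385}\right) = -5092 - \left(- \frac{105}{9776} + \frac{11266}{6385}\right) = -5092 - \frac{109465991}{62419760} = - \frac{317950883911}{62419760}$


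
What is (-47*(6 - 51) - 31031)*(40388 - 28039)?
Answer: -357083684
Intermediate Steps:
(-47*(6 - 51) - 31031)*(40388 - 28039) = (-47*(-45) - 31031)*12349 = (2115 - 31031)*12349 = -28916*12349 = -357083684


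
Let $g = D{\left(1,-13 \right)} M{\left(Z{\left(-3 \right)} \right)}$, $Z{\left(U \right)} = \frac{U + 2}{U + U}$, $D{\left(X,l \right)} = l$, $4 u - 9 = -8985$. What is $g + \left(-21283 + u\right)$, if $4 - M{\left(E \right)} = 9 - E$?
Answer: $- \frac{140785}{6} \approx -23464.0$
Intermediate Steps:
$u = -2244$ ($u = \frac{9}{4} + \frac{1}{4} \left(-8985\right) = \frac{9}{4} - \frac{8985}{4} = -2244$)
$Z{\left(U \right)} = \frac{2 + U}{2 U}$
$M{\left(E \right)} = -5 + E$ ($M{\left(E \right)} = 4 - \left(9 - E\right) = 4 + \left(-9 + E\right) = -5 + E$)
$g = \frac{377}{6}$ ($g = - 13 \left(-5 + \frac{2 - 3}{2 \left(-3\right)}\right) = - 13 \left(-5 + \frac{1}{2} \left(- \frac{1}{3}\right) \left(-1\right)\right) = - 13 \left(-5 + \frac{1}{6}\right) = \left(-13\right) \left(- \frac{29}{6}\right) = \frac{377}{6} \approx 62.833$)
$g + \left(-21283 + u\right) = \frac{377}{6} - 23527 = - \frac{140785}{6}$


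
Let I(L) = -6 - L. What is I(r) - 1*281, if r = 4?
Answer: -291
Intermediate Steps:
I(r) - 1*281 = (-6 - 1*4) - 1*281 = (-6 - 4) - 281 = -10 - 281 = -291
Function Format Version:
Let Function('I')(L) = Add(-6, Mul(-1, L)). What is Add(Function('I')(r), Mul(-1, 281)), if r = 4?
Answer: -291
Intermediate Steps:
Add(Function('I')(r), Mul(-1, 281)) = Add(Add(-6, Mul(-1, 4)), Mul(-1, 281)) = Add(Add(-6, -4), -281) = Add(-10, -281) = -291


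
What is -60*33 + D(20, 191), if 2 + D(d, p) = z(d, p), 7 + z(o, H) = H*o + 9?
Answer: 1840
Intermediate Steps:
z(o, H) = 2 + H*o (z(o, H) = -7 + (H*o + 9) = -7 + (9 + H*o) = 2 + H*o)
D(d, p) = d*p (D(d, p) = -2 + (2 + p*d) = -2 + (2 + d*p) = d*p)
-60*33 + D(20, 191) = -60*33 + 20*191 = -1980 + 3820 = 1840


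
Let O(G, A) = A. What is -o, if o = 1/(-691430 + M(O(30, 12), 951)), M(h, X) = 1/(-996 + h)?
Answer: 984/680367121 ≈ 1.4463e-6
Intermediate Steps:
o = -984/680367121 (o = 1/(-691430 + 1/(-996 + 12)) = 1/(-691430 + 1/(-984)) = 1/(-691430 - 1/984) = 1/(-680367121/984) = -984/680367121 ≈ -1.4463e-6)
-o = -1*(-984/680367121) = 984/680367121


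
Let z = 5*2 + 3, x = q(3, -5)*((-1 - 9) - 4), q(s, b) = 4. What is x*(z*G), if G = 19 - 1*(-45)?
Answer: -46592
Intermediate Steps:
G = 64 (G = 19 + 45 = 64)
x = -56 (x = 4*((-1 - 9) - 4) = 4*(-10 - 4) = 4*(-14) = -56)
z = 13 (z = 10 + 3 = 13)
x*(z*G) = -728*64 = -56*832 = -46592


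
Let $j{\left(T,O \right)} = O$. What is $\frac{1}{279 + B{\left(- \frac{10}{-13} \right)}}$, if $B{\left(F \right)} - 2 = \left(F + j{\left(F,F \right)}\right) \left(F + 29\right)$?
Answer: $\frac{169}{55229} \approx 0.00306$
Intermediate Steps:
$B{\left(F \right)} = 2 + 2 F \left(29 + F\right)$ ($B{\left(F \right)} = 2 + \left(F + F\right) \left(F + 29\right) = 2 + 2 F \left(29 + F\right)$)
$\frac{1}{279 + B{\left(- \frac{10}{-13} \right)}} = \frac{1}{279 + \left(2 + 2 \left(- \frac{10}{-13}\right)^{2} + 58 \left(- \frac{10}{-13}\right)\right)} = \frac{1}{279 + \left(2 + 2 \left(\left(-10\right) \left(- \frac{1}{13}\right)\right)^{2} + 58 \left(\left(-10\right) \left(- \frac{1}{13}\right)\right)\right)} = \frac{1}{279 + \left(2 + 2 \left(\frac{10}{13}\right)^{2} + 58 \cdot \frac{10}{13}\right)} = \frac{1}{279 + \left(2 + 2 \cdot \frac{100}{169} + \frac{580}{13}\right)} = \frac{1}{279 + \left(2 + \frac{200}{169} + \frac{580}{13}\right)} = \frac{1}{279 + \frac{8078}{169}} = \frac{1}{\frac{55229}{169}} = \frac{169}{55229}$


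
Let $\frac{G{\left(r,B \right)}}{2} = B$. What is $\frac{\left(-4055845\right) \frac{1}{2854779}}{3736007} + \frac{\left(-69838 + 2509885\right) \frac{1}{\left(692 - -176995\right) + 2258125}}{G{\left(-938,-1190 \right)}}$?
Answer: $- \frac{26047771312971023491}{61830235038954633469680} \approx -0.00042128$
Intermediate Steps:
$G{\left(r,B \right)} = 2 B$
$\frac{\left(-4055845\right) \frac{1}{2854779}}{3736007} + \frac{\left(-69838 + 2509885\right) \frac{1}{\left(692 - -176995\right) + 2258125}}{G{\left(-938,-1190 \right)}} = \frac{\left(-4055845\right) \frac{1}{2854779}}{3736007} + \frac{\left(-69838 + 2509885\right) \frac{1}{\left(692 - -176995\right) + 2258125}}{2 \left(-1190\right)} = \left(-4055845\right) \frac{1}{2854779} \cdot \frac{1}{3736007} + \frac{2440047 \frac{1}{\left(692 + 176995\right) + 2258125}}{-2380} = \left(- \frac{4055845}{2854779}\right) \frac{1}{3736007} + \frac{2440047}{177687 + 2258125} \left(- \frac{1}{2380}\right) = - \frac{4055845}{10665474327453} + \frac{2440047}{2435812} \left(- \frac{1}{2380}\right) = - \frac{4055845}{10665474327453} - \frac{2440047}{5797232560} = - \frac{26047771312971023491}{61830235038954633469680}$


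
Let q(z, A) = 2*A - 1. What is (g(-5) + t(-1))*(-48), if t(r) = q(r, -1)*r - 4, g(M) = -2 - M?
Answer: -96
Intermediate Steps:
q(z, A) = -1 + 2*A
t(r) = -4 - 3*r (t(r) = (-1 + 2*(-1))*r - 4 = (-1 - 2)*r - 4 = -3*r - 4 = -4 - 3*r)
(g(-5) + t(-1))*(-48) = ((-2 - 1*(-5)) + (-4 - 3*(-1)))*(-48) = ((-2 + 5) + (-4 + 3))*(-48) = (3 - 1)*(-48) = 2*(-48) = -96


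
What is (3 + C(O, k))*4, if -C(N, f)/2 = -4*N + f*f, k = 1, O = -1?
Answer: -28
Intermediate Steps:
C(N, f) = -2*f**2 + 8*N (C(N, f) = -2*(-4*N + f*f) = -2*(-4*N + f**2) = -2*(f**2 - 4*N) = -2*f**2 + 8*N)
(3 + C(O, k))*4 = (3 + (-2*1**2 + 8*(-1)))*4 = (3 + (-2*1 - 8))*4 = (3 + (-2 - 8))*4 = (3 - 10)*4 = -7*4 = -28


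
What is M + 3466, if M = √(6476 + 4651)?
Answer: 3466 + √11127 ≈ 3571.5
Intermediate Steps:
M = √11127 ≈ 105.48
M + 3466 = √11127 + 3466 = 3466 + √11127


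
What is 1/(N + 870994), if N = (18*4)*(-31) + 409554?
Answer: 1/1278316 ≈ 7.8228e-7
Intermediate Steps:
N = 407322 (N = 72*(-31) + 409554 = -2232 + 409554 = 407322)
1/(N + 870994) = 1/(407322 + 870994) = 1/1278316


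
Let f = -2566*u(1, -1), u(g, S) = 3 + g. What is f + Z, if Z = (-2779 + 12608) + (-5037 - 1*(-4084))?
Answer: -1388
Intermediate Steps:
f = -10264 (f = -2566*(3 + 1) = -2566*4 = -10264)
Z = 8876 (Z = 9829 + (-5037 + 4084) = 9829 - 953 = 8876)
f + Z = -10264 + 8876 = -1388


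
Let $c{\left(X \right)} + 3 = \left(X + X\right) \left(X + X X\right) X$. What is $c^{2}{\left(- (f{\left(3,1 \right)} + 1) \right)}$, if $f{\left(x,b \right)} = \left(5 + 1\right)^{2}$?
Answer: $13300703822169$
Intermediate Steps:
$f{\left(x,b \right)} = 36$ ($f{\left(x,b \right)} = 6^{2} = 36$)
$c{\left(X \right)} = -3 + 2 X^{2} \left(X + X^{2}\right)$ ($c{\left(X \right)} = -3 + \left(X + X\right) \left(X + X X\right) X = -3 + 2 X \left(X + X^{2}\right) X = -3 + 2 X^{2} \left(X + X^{2}\right)$)
$c^{2}{\left(- (f{\left(3,1 \right)} + 1) \right)} = \left(-3 + 2 \left(- (36 + 1)\right)^{3} + 2 \left(- (36 + 1)\right)^{4}\right)^{2} = \left(-3 + 2 \left(\left(-1\right) 37\right)^{3} + 2 \left(\left(-1\right) 37\right)^{4}\right)^{2} = \left(-3 + 2 \left(-37\right)^{3} + 2 \left(-37\right)^{4}\right)^{2} = \left(-3 + 2 \left(-50653\right) + 2 \cdot 1874161\right)^{2} = \left(-3 - 101306 + 3748322\right)^{2} = 3647013^{2} = 13300703822169$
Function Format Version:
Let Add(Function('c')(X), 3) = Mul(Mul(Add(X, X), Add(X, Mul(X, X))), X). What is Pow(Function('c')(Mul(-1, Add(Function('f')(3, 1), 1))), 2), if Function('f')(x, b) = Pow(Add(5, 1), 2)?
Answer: 13300703822169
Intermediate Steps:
Function('f')(x, b) = 36 (Function('f')(x, b) = Pow(6, 2) = 36)
Function('c')(X) = Add(-3, Mul(2, Pow(X, 2), Add(X, Pow(X, 2)))) (Function('c')(X) = Add(-3, Mul(Mul(Add(X, X), Add(X, Mul(X, X))), X)) = Add(-3, Mul(Mul(Mul(2, X), Add(X, Pow(X, 2))), X)) = Add(-3, Mul(Mul(2, X, Add(X, Pow(X, 2))), X)) = Add(-3, Mul(2, Pow(X, 2), Add(X, Pow(X, 2)))))
Pow(Function('c')(Mul(-1, Add(Function('f')(3, 1), 1))), 2) = Pow(Add(-3, Mul(2, Pow(Mul(-1, Add(36, 1)), 3)), Mul(2, Pow(Mul(-1, Add(36, 1)), 4))), 2) = Pow(Add(-3, Mul(2, Pow(Mul(-1, 37), 3)), Mul(2, Pow(Mul(-1, 37), 4))), 2) = Pow(Add(-3, Mul(2, Pow(-37, 3)), Mul(2, Pow(-37, 4))), 2) = Pow(Add(-3, Mul(2, -50653), Mul(2, 1874161)), 2) = Pow(Add(-3, -101306, 3748322), 2) = Pow(3647013, 2) = 13300703822169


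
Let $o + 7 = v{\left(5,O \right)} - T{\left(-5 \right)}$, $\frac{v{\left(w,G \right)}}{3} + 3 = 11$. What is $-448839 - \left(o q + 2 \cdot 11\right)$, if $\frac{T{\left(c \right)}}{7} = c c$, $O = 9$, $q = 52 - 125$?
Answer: $-460395$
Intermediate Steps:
$q = -73$ ($q = 52 - 125 = -73$)
$v{\left(w,G \right)} = 24$ ($v{\left(w,G \right)} = -9 + 3 \cdot 11 = -9 + 33 = 24$)
$T{\left(c \right)} = 7 c^{2}$ ($T{\left(c \right)} = 7 c c = 7 c^{2}$)
$o = -158$ ($o = -7 + \left(24 - 7 \left(-5\right)^{2}\right) = -7 + \left(24 - 7 \cdot 25\right) = -7 + \left(24 - 175\right) = -7 - 151 = -158$)
$-448839 - \left(o q + 2 \cdot 11\right) = -448839 - \left(\left(-158\right) \left(-73\right) + 2 \cdot 11\right) = -448839 - \left(11534 + 22\right) = -448839 - 11556 = -460395$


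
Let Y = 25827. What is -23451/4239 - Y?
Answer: -36501368/1413 ≈ -25833.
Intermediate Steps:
-23451/4239 - Y = -23451/4239 - 1*25827 = -23451*1/4239 - 25827 = -7817/1413 - 25827 = -36501368/1413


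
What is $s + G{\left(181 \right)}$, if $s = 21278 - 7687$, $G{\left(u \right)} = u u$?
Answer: $46352$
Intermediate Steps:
$G{\left(u \right)} = u^{2}$
$s = 13591$ ($s = 21278 - 7687 = 13591$)
$s + G{\left(181 \right)} = 13591 + 181^{2} = 13591 + 32761 = 46352$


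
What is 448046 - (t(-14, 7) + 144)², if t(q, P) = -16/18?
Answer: 34632782/81 ≈ 4.2757e+5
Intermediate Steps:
t(q, P) = -8/9 (t(q, P) = -16*1/18 = -8/9)
448046 - (t(-14, 7) + 144)² = 448046 - (-8/9 + 144)² = 448046 - (1288/9)² = 448046 - 1*1658944/81 = 448046 - 1658944/81 = 34632782/81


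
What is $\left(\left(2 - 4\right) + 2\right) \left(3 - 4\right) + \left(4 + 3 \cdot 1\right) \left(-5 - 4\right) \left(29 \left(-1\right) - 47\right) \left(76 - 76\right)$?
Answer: $0$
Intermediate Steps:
$\left(\left(2 - 4\right) + 2\right) \left(3 - 4\right) + \left(4 + 3 \cdot 1\right) \left(-5 - 4\right) \left(29 \left(-1\right) - 47\right) \left(76 - 76\right) = \left(-2 + 2\right) \left(-1\right) + \left(4 + 3\right) \left(-9\right) \left(-29 - 47\right) 0 = 0 \left(-1\right) + 7 \left(-9\right) \left(\left(-76\right) 0\right) = 0 - 0 = 0 + 0 = 0$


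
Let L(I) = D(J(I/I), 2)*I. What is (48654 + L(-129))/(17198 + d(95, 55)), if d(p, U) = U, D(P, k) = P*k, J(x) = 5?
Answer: 15788/5751 ≈ 2.7453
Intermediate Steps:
L(I) = 10*I (L(I) = (5*2)*I = 10*I)
(48654 + L(-129))/(17198 + d(95, 55)) = (48654 + 10*(-129))/(17198 + 55) = (48654 - 1290)/17253 = 47364*(1/17253) = 15788/5751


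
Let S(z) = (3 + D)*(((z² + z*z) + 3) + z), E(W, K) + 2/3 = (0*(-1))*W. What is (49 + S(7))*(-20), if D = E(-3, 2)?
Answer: -6020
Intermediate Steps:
E(W, K) = -⅔ (E(W, K) = -⅔ + (0*(-1))*W = -⅔ + 0*W = -⅔ + 0 = -⅔)
D = -⅔ ≈ -0.66667
S(z) = 7 + 7*z/3 + 14*z²/3 (S(z) = (3 - ⅔)*(((z² + z*z) + 3) + z) = 7*(((z² + z²) + 3) + z)/3 = 7*((2*z² + 3) + z)/3 = 7*((3 + 2*z²) + z)/3 = 7*(3 + z + 2*z²)/3 = 7 + 7*z/3 + 14*z²/3)
(49 + S(7))*(-20) = (49 + (7 + (7/3)*7 + (14/3)*7²))*(-20) = (49 + (7 + 49/3 + (14/3)*49))*(-20) = (49 + (7 + 49/3 + 686/3))*(-20) = (49 + 252)*(-20) = 301*(-20) = -6020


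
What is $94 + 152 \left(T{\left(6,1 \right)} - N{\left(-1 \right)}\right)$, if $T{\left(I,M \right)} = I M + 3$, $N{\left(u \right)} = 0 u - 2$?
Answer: $1766$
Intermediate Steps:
$N{\left(u \right)} = -2$ ($N{\left(u \right)} = 0 - 2 = -2$)
$T{\left(I,M \right)} = 3 + I M$
$94 + 152 \left(T{\left(6,1 \right)} - N{\left(-1 \right)}\right) = 94 + 152 \left(\left(3 + 6 \cdot 1\right) - -2\right) = 94 + 152 \left(\left(3 + 6\right) + 2\right) = 94 + 152 \left(9 + 2\right) = 94 + 152 \cdot 11 = 94 + 1672 = 1766$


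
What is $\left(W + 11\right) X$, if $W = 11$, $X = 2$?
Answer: $44$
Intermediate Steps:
$\left(W + 11\right) X = \left(11 + 11\right) 2 = 22 \cdot 2 = 44$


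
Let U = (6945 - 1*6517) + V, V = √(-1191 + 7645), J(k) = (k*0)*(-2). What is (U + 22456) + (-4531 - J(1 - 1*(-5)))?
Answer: 18353 + √6454 ≈ 18433.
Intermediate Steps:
J(k) = 0 (J(k) = 0*(-2) = 0)
V = √6454 ≈ 80.337
U = 428 + √6454 (U = (6945 - 1*6517) + √6454 = (6945 - 6517) + √6454 = 428 + √6454 ≈ 508.34)
(U + 22456) + (-4531 - J(1 - 1*(-5))) = ((428 + √6454) + 22456) + (-4531 - 1*0) = (22884 + √6454) + (-4531 + 0) = (22884 + √6454) - 4531 = 18353 + √6454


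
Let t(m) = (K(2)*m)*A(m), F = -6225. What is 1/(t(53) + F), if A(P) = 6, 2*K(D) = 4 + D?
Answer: -1/5271 ≈ -0.00018972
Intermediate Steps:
K(D) = 2 + D/2 (K(D) = (4 + D)/2 = 2 + D/2)
t(m) = 18*m (t(m) = ((2 + (½)*2)*m)*6 = ((2 + 1)*m)*6 = (3*m)*6 = 18*m)
1/(t(53) + F) = 1/(18*53 - 6225) = 1/(954 - 6225) = 1/(-5271) = -1/5271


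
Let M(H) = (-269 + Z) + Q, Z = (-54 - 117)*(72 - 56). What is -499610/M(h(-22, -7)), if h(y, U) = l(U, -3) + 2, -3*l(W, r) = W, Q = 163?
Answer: 249805/1421 ≈ 175.80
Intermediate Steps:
l(W, r) = -W/3
h(y, U) = 2 - U/3 (h(y, U) = -U/3 + 2 = 2 - U/3)
Z = -2736 (Z = -171*16 = -2736)
M(H) = -2842 (M(H) = (-269 - 2736) + 163 = -3005 + 163 = -2842)
-499610/M(h(-22, -7)) = -499610/(-2842) = -499610*(-1/2842) = 249805/1421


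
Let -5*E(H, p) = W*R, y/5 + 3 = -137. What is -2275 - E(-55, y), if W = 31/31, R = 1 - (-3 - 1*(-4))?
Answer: -2275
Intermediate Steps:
y = -700 (y = -15 + 5*(-137) = -15 - 685 = -700)
R = 0 (R = 1 - (-3 + 4) = 1 - 1*1 = 1 - 1 = 0)
W = 1 (W = 31*(1/31) = 1)
E(H, p) = 0 (E(H, p) = -0/5 = -1/5*0 = 0)
-2275 - E(-55, y) = -2275 - 1*0 = -2275 + 0 = -2275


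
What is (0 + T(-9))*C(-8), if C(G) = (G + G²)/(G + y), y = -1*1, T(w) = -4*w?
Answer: -224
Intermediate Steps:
y = -1
C(G) = (G + G²)/(-1 + G) (C(G) = (G + G²)/(G - 1) = (G + G²)/(-1 + G))
(0 + T(-9))*C(-8) = (0 - 4*(-9))*(-8*(1 - 8)/(-1 - 8)) = (0 + 36)*(-8*(-7)/(-9)) = 36*(-8*(-⅑)*(-7)) = 36*(-56/9) = -224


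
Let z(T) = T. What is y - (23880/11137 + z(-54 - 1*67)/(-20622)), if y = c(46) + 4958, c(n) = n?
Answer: 164108705417/32809602 ≈ 5001.9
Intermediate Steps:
y = 5004 (y = 46 + 4958 = 5004)
y - (23880/11137 + z(-54 - 1*67)/(-20622)) = 5004 - (23880/11137 + (-54 - 1*67)/(-20622)) = 5004 - (23880*(1/11137) + (-54 - 67)*(-1/20622)) = 5004 - (23880/11137 - 121*(-1/20622)) = 5004 - (23880/11137 + 121/20622) = 5004 - 1*70542991/32809602 = 5004 - 70542991/32809602 = 164108705417/32809602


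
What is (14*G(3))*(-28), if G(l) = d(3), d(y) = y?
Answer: -1176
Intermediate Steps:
G(l) = 3
(14*G(3))*(-28) = (14*3)*(-28) = 42*(-28) = -1176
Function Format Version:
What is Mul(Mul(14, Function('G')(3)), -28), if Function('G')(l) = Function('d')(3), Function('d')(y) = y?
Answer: -1176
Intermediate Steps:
Function('G')(l) = 3
Mul(Mul(14, Function('G')(3)), -28) = Mul(Mul(14, 3), -28) = Mul(42, -28) = -1176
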